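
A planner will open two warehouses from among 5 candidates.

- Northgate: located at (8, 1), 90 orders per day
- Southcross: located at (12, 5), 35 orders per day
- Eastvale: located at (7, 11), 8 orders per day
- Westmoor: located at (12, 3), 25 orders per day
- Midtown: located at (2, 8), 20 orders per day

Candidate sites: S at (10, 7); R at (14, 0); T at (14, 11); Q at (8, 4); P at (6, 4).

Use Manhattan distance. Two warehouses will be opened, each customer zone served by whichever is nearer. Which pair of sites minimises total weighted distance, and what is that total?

{S, Q}, total 771

Evaluate every pair (each demand assigned to the nearer of the two):
  {S, Q}: total = 771
  {Q, P}: total = 794
  {T, Q}: total = 826
  {R, Q}: total = 834
  {S, P}: total = 956
  {R, P}: total = 1044
  {T, P}: total = 1086
  {S, R}: total = 1131
  {S, T}: total = 1246
  {R, T}: total = 1356
Best pair: {S, Q} with total 771.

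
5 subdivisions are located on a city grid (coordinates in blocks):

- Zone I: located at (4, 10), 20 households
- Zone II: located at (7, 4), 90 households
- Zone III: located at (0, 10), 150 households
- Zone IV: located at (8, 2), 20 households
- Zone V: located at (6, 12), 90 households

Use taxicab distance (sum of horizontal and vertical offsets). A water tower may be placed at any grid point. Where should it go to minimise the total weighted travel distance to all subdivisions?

Manhattan distance separates: Σwᵢ(|x−xᵢ|+|y−yᵢ|) = Σwᵢ|x−xᵢ| + Σwᵢ|y−yᵢ|, so x and y are optimised independently as 1-D weighted medians.
Total weight W = 370; half = 185.
x-coordinate, sorted with cumulative weight:
  x=0 (Zone III, w=150) cum 150
  x=4 (Zone I, w=20) cum 170
  x=6 (Zone V, w=90) cum 260  ← median
  x=7 (Zone II, w=90) cum 350
  x=8 (Zone IV, w=20) cum 370
⇒ x* = 6
y-coordinate, sorted with cumulative weight:
  y=2 (Zone IV, w=20) cum 20
  y=4 (Zone II, w=90) cum 110
  y=10 (Zone I, w=20) cum 130
  y=10 (Zone III, w=150) cum 280  ← median
  y=12 (Zone V, w=90) cum 370
⇒ y* = 10

(6, 10)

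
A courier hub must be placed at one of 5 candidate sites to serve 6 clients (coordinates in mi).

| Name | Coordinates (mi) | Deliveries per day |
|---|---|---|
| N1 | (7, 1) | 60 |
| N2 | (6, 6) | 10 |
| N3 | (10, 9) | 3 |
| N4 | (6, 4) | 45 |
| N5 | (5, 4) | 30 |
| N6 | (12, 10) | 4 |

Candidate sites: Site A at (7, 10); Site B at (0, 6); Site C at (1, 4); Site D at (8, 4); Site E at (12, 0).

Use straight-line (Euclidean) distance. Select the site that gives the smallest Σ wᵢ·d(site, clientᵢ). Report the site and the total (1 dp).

Total weighted distance at each candidate:
  Site A (7, 10): total = 1074.2
  Site B (0, 6): total = 1104.2
  Site C (1, 4): total = 882.4
  Site D (8, 4): total = 443.0
  Site E (12, 0): total = 1024.8
Minimum is at Site D with total 443.0 mi.

Site D, total 443.0 mi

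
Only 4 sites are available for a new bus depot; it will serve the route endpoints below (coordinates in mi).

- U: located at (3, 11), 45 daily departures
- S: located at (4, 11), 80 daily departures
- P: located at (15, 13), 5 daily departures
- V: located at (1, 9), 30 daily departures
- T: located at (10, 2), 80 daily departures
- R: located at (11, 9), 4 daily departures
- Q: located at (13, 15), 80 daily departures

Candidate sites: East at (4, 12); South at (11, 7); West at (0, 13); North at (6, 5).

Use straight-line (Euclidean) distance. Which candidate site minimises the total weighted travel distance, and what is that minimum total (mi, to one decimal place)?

East, total 2048.5 mi

Total weighted distance at each candidate:
  East (4, 12): total = 2048.5
  South (11, 7): total = 2465.1
  West (0, 13): total = 3007.1
  North (6, 5): total = 2462.3
Minimum is at East with total 2048.5 mi.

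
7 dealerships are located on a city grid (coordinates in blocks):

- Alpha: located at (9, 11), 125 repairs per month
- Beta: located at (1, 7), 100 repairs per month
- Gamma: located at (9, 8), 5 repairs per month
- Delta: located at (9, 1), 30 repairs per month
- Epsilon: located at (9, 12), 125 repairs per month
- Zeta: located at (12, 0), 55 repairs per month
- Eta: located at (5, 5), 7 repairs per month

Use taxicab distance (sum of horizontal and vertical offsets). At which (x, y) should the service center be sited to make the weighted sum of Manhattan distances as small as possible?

Manhattan distance separates: Σwᵢ(|x−xᵢ|+|y−yᵢ|) = Σwᵢ|x−xᵢ| + Σwᵢ|y−yᵢ|, so x and y are optimised independently as 1-D weighted medians.
Total weight W = 447; half = 223.5.
x-coordinate, sorted with cumulative weight:
  x=1 (Beta, w=100) cum 100
  x=5 (Eta, w=7) cum 107
  x=9 (Alpha, w=125) cum 232  ← median
  x=9 (Gamma, w=5) cum 237
  x=9 (Delta, w=30) cum 267
  x=9 (Epsilon, w=125) cum 392
  x=12 (Zeta, w=55) cum 447
⇒ x* = 9
y-coordinate, sorted with cumulative weight:
  y=0 (Zeta, w=55) cum 55
  y=1 (Delta, w=30) cum 85
  y=5 (Eta, w=7) cum 92
  y=7 (Beta, w=100) cum 192
  y=8 (Gamma, w=5) cum 197
  y=11 (Alpha, w=125) cum 322  ← median
  y=12 (Epsilon, w=125) cum 447
⇒ y* = 11

(9, 11)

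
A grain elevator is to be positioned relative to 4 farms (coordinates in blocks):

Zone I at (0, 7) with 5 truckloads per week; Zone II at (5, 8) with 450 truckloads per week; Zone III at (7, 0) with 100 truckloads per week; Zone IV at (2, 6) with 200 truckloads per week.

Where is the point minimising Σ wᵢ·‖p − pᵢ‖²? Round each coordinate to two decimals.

(4.44, 6.40)

The minimiser of Σwᵢ‖p−pᵢ‖² is the weighted centroid p* = (Σwᵢpᵢ)/(Σwᵢ).
Σwᵢ = 755.
Σwᵢxᵢ = 5·0 + 450·5 + 100·7 + 200·2 = 3350.
Σwᵢyᵢ = 5·7 + 450·8 + 100·0 + 200·6 = 4835.
x* = 3350/755 = 4.44, y* = 4835/755 = 6.40.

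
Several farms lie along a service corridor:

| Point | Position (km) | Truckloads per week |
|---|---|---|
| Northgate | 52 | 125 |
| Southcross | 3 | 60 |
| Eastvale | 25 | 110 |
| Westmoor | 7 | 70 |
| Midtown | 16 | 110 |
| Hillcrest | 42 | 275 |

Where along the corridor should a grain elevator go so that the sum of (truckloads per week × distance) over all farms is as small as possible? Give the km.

x = 42

For a sum of weighted absolute distances on a line, the optimum is the weighted median (not the mean). Total weight W = 750; half-weight = 375.
Sort by position and accumulate weight:
  km 3 (Southcross, w=60) → cum 60
  km 7 (Westmoor, w=70) → cum 130
  km 16 (Midtown, w=110) → cum 240
  km 25 (Eastvale, w=110) → cum 350
  km 42 (Hillcrest, w=275) → cum 625  ≥ 375 → median here
  km 52 (Northgate, w=125) → cum 750
Optimal location: km 42.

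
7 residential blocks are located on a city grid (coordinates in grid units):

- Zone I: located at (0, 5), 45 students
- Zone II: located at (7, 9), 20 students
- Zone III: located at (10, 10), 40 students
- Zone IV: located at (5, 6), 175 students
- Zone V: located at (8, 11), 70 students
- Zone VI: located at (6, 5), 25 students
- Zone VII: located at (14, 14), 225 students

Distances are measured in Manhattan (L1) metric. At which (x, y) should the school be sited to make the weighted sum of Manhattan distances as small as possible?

(8, 10)

Manhattan distance separates: Σwᵢ(|x−xᵢ|+|y−yᵢ|) = Σwᵢ|x−xᵢ| + Σwᵢ|y−yᵢ|, so x and y are optimised independently as 1-D weighted medians.
Total weight W = 600; half = 300.
x-coordinate, sorted with cumulative weight:
  x=0 (Zone I, w=45) cum 45
  x=5 (Zone IV, w=175) cum 220
  x=6 (Zone VI, w=25) cum 245
  x=7 (Zone II, w=20) cum 265
  x=8 (Zone V, w=70) cum 335  ← median
  x=10 (Zone III, w=40) cum 375
  x=14 (Zone VII, w=225) cum 600
⇒ x* = 8
y-coordinate, sorted with cumulative weight:
  y=5 (Zone I, w=45) cum 45
  y=5 (Zone VI, w=25) cum 70
  y=6 (Zone IV, w=175) cum 245
  y=9 (Zone II, w=20) cum 265
  y=10 (Zone III, w=40) cum 305  ← median
  y=11 (Zone V, w=70) cum 375
  y=14 (Zone VII, w=225) cum 600
⇒ y* = 10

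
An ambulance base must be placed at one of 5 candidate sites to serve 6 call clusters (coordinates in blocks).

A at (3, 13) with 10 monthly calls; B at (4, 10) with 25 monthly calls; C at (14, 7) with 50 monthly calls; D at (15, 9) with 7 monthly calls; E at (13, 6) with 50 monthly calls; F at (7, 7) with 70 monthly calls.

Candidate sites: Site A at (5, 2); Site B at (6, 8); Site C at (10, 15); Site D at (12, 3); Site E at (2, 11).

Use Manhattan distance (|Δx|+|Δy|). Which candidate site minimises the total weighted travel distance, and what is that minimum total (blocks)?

Total weighted distance at each candidate:
  Site A (5, 2): total = 2264
  Site B (6, 8): total = 1290
  Site C (10, 15): total = 2412
  Site D (12, 3): total = 1758
  Site E (2, 11): total = 2440
Minimum is at Site B with total 1290 blocks.

Site B, total 1290 blocks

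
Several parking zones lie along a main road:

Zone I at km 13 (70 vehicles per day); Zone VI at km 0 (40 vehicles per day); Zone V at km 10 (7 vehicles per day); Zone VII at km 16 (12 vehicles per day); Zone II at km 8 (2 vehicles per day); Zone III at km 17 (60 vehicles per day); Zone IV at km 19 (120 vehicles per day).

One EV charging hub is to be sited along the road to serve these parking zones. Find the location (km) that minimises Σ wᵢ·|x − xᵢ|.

For a sum of weighted absolute distances on a line, the optimum is the weighted median (not the mean). Total weight W = 311; half-weight = 155.5.
Sort by position and accumulate weight:
  km 0 (Zone VI, w=40) → cum 40
  km 8 (Zone II, w=2) → cum 42
  km 10 (Zone V, w=7) → cum 49
  km 13 (Zone I, w=70) → cum 119
  km 16 (Zone VII, w=12) → cum 131
  km 17 (Zone III, w=60) → cum 191  ≥ 155.5 → median here
  km 19 (Zone IV, w=120) → cum 311
Optimal location: km 17.

x = 17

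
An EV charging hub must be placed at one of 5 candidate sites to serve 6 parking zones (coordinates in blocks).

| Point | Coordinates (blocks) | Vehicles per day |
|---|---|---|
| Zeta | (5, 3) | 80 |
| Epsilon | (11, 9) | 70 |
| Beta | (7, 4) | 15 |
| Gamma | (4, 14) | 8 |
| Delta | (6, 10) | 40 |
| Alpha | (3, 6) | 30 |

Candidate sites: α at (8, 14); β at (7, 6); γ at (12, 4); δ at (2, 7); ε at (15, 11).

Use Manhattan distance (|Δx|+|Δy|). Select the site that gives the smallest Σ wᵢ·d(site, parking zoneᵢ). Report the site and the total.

Total weighted distance at each candidate:
  α (8, 14): total = 2507
  β (7, 6): total = 1328
  γ (12, 4): total = 2089
  δ (2, 7): total = 1862
  ε (15, 11): total = 3107
Minimum is at β with total 1328 blocks.

β, total 1328 blocks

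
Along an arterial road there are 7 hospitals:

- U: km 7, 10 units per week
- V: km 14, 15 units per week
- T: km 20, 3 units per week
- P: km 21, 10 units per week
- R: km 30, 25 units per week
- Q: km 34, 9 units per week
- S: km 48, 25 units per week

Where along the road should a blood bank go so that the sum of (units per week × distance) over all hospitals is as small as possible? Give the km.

x = 30

For a sum of weighted absolute distances on a line, the optimum is the weighted median (not the mean). Total weight W = 97; half-weight = 48.5.
Sort by position and accumulate weight:
  km 7 (U, w=10) → cum 10
  km 14 (V, w=15) → cum 25
  km 20 (T, w=3) → cum 28
  km 21 (P, w=10) → cum 38
  km 30 (R, w=25) → cum 63  ≥ 48.5 → median here
  km 34 (Q, w=9) → cum 72
  km 48 (S, w=25) → cum 97
Optimal location: km 30.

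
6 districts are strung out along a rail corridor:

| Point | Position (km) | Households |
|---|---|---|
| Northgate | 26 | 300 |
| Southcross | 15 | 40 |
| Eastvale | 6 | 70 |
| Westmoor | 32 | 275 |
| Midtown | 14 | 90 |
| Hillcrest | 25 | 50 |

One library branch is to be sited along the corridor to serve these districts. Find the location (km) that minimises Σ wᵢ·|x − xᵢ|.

For a sum of weighted absolute distances on a line, the optimum is the weighted median (not the mean). Total weight W = 825; half-weight = 412.5.
Sort by position and accumulate weight:
  km 6 (Eastvale, w=70) → cum 70
  km 14 (Midtown, w=90) → cum 160
  km 15 (Southcross, w=40) → cum 200
  km 25 (Hillcrest, w=50) → cum 250
  km 26 (Northgate, w=300) → cum 550  ≥ 412.5 → median here
  km 32 (Westmoor, w=275) → cum 825
Optimal location: km 26.

x = 26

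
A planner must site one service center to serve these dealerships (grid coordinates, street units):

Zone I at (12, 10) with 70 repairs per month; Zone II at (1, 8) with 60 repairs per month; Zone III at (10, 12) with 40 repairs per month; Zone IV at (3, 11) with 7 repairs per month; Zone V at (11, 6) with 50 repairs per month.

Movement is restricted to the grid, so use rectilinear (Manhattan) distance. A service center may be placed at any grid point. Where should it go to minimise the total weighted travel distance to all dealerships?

Manhattan distance separates: Σwᵢ(|x−xᵢ|+|y−yᵢ|) = Σwᵢ|x−xᵢ| + Σwᵢ|y−yᵢ|, so x and y are optimised independently as 1-D weighted medians.
Total weight W = 227; half = 113.5.
x-coordinate, sorted with cumulative weight:
  x=1 (Zone II, w=60) cum 60
  x=3 (Zone IV, w=7) cum 67
  x=10 (Zone III, w=40) cum 107
  x=11 (Zone V, w=50) cum 157  ← median
  x=12 (Zone I, w=70) cum 227
⇒ x* = 11
y-coordinate, sorted with cumulative weight:
  y=6 (Zone V, w=50) cum 50
  y=8 (Zone II, w=60) cum 110
  y=10 (Zone I, w=70) cum 180  ← median
  y=11 (Zone IV, w=7) cum 187
  y=12 (Zone III, w=40) cum 227
⇒ y* = 10

(11, 10)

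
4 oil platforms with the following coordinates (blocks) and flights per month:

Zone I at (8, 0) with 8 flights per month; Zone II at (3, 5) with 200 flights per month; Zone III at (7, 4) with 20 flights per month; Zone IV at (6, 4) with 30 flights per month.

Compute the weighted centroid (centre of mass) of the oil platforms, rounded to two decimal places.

(3.81, 4.65)

The minimiser of Σwᵢ‖p−pᵢ‖² is the weighted centroid p* = (Σwᵢpᵢ)/(Σwᵢ).
Σwᵢ = 258.
Σwᵢxᵢ = 8·8 + 200·3 + 20·7 + 30·6 = 984.
Σwᵢyᵢ = 8·0 + 200·5 + 20·4 + 30·4 = 1200.
x* = 984/258 = 3.81, y* = 1200/258 = 4.65.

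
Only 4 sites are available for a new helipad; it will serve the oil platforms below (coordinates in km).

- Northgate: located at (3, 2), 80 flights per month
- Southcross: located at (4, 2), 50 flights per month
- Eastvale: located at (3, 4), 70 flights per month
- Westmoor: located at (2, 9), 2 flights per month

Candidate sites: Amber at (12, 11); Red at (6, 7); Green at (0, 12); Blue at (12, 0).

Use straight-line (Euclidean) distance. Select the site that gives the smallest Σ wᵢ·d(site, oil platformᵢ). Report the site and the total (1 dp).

Total weighted distance at each candidate:
  Amber (12, 11): total = 2438.8
  Red (6, 7): total = 1041.7
  Green (0, 12): total = 1979.0
  Blue (12, 0): total = 1866.2
Minimum is at Red with total 1041.7 km.

Red, total 1041.7 km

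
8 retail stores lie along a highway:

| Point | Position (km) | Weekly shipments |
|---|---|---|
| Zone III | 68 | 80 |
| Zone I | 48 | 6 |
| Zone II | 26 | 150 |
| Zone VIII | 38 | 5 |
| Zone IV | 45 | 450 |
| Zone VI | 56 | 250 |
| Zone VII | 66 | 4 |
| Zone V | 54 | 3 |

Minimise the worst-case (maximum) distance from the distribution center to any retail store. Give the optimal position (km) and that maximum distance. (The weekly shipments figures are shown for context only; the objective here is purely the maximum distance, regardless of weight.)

The 1-center on a line is the midpoint of the two extreme points: leftmost at 26, rightmost at 68.
Optimal location = (26 + 68)/2 = 47; maximum distance = (68 − 26)/2 = 21.

location 47, max distance 21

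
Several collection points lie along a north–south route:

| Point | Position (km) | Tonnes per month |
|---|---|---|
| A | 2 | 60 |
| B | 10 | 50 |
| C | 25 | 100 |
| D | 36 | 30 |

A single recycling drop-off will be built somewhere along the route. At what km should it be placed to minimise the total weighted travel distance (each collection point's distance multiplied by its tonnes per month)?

x = 25

For a sum of weighted absolute distances on a line, the optimum is the weighted median (not the mean). Total weight W = 240; half-weight = 120.
Sort by position and accumulate weight:
  km 2 (A, w=60) → cum 60
  km 10 (B, w=50) → cum 110
  km 25 (C, w=100) → cum 210  ≥ 120 → median here
  km 36 (D, w=30) → cum 240
Optimal location: km 25.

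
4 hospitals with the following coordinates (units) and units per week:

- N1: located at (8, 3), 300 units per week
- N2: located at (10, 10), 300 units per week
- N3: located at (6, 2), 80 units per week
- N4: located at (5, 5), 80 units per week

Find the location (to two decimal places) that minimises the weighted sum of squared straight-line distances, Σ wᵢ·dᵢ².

(8.26, 5.87)

The minimiser of Σwᵢ‖p−pᵢ‖² is the weighted centroid p* = (Σwᵢpᵢ)/(Σwᵢ).
Σwᵢ = 760.
Σwᵢxᵢ = 300·8 + 300·10 + 80·6 + 80·5 = 6280.
Σwᵢyᵢ = 300·3 + 300·10 + 80·2 + 80·5 = 4460.
x* = 6280/760 = 8.26, y* = 4460/760 = 5.87.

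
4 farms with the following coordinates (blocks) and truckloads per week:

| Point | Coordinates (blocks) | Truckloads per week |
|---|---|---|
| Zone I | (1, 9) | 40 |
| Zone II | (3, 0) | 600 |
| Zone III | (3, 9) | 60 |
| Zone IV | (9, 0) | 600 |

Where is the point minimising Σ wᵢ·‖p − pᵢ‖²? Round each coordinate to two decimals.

The minimiser of Σwᵢ‖p−pᵢ‖² is the weighted centroid p* = (Σwᵢpᵢ)/(Σwᵢ).
Σwᵢ = 1300.
Σwᵢxᵢ = 40·1 + 600·3 + 60·3 + 600·9 = 7420.
Σwᵢyᵢ = 40·9 + 600·0 + 60·9 + 600·0 = 900.
x* = 7420/1300 = 5.71, y* = 900/1300 = 0.69.

(5.71, 0.69)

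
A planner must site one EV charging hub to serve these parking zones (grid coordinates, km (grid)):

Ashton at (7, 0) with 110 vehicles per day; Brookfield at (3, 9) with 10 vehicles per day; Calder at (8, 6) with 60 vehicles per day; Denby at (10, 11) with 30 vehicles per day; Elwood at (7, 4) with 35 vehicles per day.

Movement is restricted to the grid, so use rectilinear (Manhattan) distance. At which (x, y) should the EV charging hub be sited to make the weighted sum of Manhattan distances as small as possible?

(7, 4)

Manhattan distance separates: Σwᵢ(|x−xᵢ|+|y−yᵢ|) = Σwᵢ|x−xᵢ| + Σwᵢ|y−yᵢ|, so x and y are optimised independently as 1-D weighted medians.
Total weight W = 245; half = 122.5.
x-coordinate, sorted with cumulative weight:
  x=3 (Brookfield, w=10) cum 10
  x=7 (Ashton, w=110) cum 120
  x=7 (Elwood, w=35) cum 155  ← median
  x=8 (Calder, w=60) cum 215
  x=10 (Denby, w=30) cum 245
⇒ x* = 7
y-coordinate, sorted with cumulative weight:
  y=0 (Ashton, w=110) cum 110
  y=4 (Elwood, w=35) cum 145  ← median
  y=6 (Calder, w=60) cum 205
  y=9 (Brookfield, w=10) cum 215
  y=11 (Denby, w=30) cum 245
⇒ y* = 4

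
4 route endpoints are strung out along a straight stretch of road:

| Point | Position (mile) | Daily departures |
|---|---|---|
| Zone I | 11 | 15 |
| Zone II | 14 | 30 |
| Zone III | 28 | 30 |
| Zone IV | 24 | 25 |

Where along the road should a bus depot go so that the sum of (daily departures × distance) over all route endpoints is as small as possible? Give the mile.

x = 24

For a sum of weighted absolute distances on a line, the optimum is the weighted median (not the mean). Total weight W = 100; half-weight = 50.
Sort by position and accumulate weight:
  mile 11 (Zone I, w=15) → cum 15
  mile 14 (Zone II, w=30) → cum 45
  mile 24 (Zone IV, w=25) → cum 70  ≥ 50 → median here
  mile 28 (Zone III, w=30) → cum 100
Optimal location: mile 24.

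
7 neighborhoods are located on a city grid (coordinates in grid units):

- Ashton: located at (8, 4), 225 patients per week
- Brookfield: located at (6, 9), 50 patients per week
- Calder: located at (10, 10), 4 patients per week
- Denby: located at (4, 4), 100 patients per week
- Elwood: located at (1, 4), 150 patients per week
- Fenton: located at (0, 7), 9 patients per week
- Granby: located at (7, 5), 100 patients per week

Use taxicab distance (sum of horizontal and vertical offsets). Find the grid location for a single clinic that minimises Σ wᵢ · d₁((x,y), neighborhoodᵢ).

Manhattan distance separates: Σwᵢ(|x−xᵢ|+|y−yᵢ|) = Σwᵢ|x−xᵢ| + Σwᵢ|y−yᵢ|, so x and y are optimised independently as 1-D weighted medians.
Total weight W = 638; half = 319.
x-coordinate, sorted with cumulative weight:
  x=0 (Fenton, w=9) cum 9
  x=1 (Elwood, w=150) cum 159
  x=4 (Denby, w=100) cum 259
  x=6 (Brookfield, w=50) cum 309
  x=7 (Granby, w=100) cum 409  ← median
  x=8 (Ashton, w=225) cum 634
  x=10 (Calder, w=4) cum 638
⇒ x* = 7
y-coordinate, sorted with cumulative weight:
  y=4 (Ashton, w=225) cum 225
  y=4 (Denby, w=100) cum 325  ← median
  y=4 (Elwood, w=150) cum 475
  y=5 (Granby, w=100) cum 575
  y=7 (Fenton, w=9) cum 584
  y=9 (Brookfield, w=50) cum 634
  y=10 (Calder, w=4) cum 638
⇒ y* = 4

(7, 4)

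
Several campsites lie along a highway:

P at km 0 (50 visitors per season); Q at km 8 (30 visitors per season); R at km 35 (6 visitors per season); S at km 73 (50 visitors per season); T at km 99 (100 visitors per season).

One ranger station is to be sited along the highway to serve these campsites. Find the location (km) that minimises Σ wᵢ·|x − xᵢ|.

x = 73

For a sum of weighted absolute distances on a line, the optimum is the weighted median (not the mean). Total weight W = 236; half-weight = 118.
Sort by position and accumulate weight:
  km 0 (P, w=50) → cum 50
  km 8 (Q, w=30) → cum 80
  km 35 (R, w=6) → cum 86
  km 73 (S, w=50) → cum 136  ≥ 118 → median here
  km 99 (T, w=100) → cum 236
Optimal location: km 73.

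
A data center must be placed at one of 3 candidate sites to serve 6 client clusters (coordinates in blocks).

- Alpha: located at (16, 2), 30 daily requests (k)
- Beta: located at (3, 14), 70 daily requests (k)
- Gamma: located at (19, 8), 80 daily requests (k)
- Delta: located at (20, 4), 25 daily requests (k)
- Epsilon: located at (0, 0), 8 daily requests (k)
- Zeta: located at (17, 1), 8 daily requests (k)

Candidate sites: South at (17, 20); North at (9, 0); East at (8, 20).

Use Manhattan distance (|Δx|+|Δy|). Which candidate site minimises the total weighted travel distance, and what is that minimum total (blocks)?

Total weighted distance at each candidate:
  South (17, 20): total = 4013
  North (9, 0): total = 3629
  East (8, 20): total = 4538
Minimum is at North with total 3629 blocks.

North, total 3629 blocks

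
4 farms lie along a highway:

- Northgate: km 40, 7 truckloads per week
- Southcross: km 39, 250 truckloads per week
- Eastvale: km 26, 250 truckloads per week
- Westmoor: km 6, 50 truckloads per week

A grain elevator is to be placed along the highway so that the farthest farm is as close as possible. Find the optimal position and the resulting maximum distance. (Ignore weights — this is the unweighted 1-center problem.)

location 23, max distance 17

The 1-center on a line is the midpoint of the two extreme points: leftmost at 6, rightmost at 40.
Optimal location = (6 + 40)/2 = 23; maximum distance = (40 − 6)/2 = 17.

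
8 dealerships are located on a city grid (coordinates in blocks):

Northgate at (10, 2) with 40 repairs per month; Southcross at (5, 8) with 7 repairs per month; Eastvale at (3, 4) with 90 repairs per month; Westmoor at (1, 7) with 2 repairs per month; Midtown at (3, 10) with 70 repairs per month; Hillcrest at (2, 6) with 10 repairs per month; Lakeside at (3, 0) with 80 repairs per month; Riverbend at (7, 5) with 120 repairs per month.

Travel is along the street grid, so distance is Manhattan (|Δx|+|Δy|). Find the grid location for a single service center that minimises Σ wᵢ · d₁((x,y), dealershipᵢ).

(3, 4)

Manhattan distance separates: Σwᵢ(|x−xᵢ|+|y−yᵢ|) = Σwᵢ|x−xᵢ| + Σwᵢ|y−yᵢ|, so x and y are optimised independently as 1-D weighted medians.
Total weight W = 419; half = 209.5.
x-coordinate, sorted with cumulative weight:
  x=1 (Westmoor, w=2) cum 2
  x=2 (Hillcrest, w=10) cum 12
  x=3 (Eastvale, w=90) cum 102
  x=3 (Midtown, w=70) cum 172
  x=3 (Lakeside, w=80) cum 252  ← median
  x=5 (Southcross, w=7) cum 259
  x=7 (Riverbend, w=120) cum 379
  x=10 (Northgate, w=40) cum 419
⇒ x* = 3
y-coordinate, sorted with cumulative weight:
  y=0 (Lakeside, w=80) cum 80
  y=2 (Northgate, w=40) cum 120
  y=4 (Eastvale, w=90) cum 210  ← median
  y=5 (Riverbend, w=120) cum 330
  y=6 (Hillcrest, w=10) cum 340
  y=7 (Westmoor, w=2) cum 342
  y=8 (Southcross, w=7) cum 349
  y=10 (Midtown, w=70) cum 419
⇒ y* = 4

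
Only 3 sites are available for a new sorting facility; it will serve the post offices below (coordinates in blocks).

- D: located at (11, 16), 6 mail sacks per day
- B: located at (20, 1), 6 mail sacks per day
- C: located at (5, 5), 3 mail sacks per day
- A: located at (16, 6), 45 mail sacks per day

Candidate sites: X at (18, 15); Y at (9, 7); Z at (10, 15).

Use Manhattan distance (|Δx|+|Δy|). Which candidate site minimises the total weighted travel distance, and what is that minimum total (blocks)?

Y, total 546 blocks

Total weighted distance at each candidate:
  X (18, 15): total = 708
  Y (9, 7): total = 546
  Z (10, 15): total = 876
Minimum is at Y with total 546 blocks.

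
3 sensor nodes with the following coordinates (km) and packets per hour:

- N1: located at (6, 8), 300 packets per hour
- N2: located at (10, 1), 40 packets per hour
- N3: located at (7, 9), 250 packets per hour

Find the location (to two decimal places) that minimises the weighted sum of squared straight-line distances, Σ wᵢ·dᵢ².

The minimiser of Σwᵢ‖p−pᵢ‖² is the weighted centroid p* = (Σwᵢpᵢ)/(Σwᵢ).
Σwᵢ = 590.
Σwᵢxᵢ = 300·6 + 40·10 + 250·7 = 3950.
Σwᵢyᵢ = 300·8 + 40·1 + 250·9 = 4690.
x* = 3950/590 = 6.69, y* = 4690/590 = 7.95.

(6.69, 7.95)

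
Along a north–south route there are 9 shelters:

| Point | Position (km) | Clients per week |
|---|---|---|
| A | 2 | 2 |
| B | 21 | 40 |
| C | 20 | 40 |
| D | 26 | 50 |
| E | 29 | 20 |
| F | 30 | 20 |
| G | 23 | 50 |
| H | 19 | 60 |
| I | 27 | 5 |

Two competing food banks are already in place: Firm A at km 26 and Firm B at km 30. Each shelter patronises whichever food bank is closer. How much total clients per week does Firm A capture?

247

The indifferent point is the midpoint (26+30)/2 = 28; shelters left of it (closer to Firm A at 26) go to Firm A, those right go to Firm B.
  A at 2 (w=2) → Firm A
  H at 19 (w=60) → Firm A
  C at 20 (w=40) → Firm A
  B at 21 (w=40) → Firm A
  G at 23 (w=50) → Firm A
  D at 26 (w=50) → Firm A
  I at 27 (w=5) → Firm A
  E at 29 (w=20) → Firm B
  F at 30 (w=20) → Firm B
Firm A captures 247; Firm B captures 40.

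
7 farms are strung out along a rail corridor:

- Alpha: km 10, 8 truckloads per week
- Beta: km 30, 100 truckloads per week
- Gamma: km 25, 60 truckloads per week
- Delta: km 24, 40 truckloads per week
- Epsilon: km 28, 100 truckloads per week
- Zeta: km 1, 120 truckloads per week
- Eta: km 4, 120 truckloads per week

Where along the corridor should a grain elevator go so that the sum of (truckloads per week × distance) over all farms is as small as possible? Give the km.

x = 24

For a sum of weighted absolute distances on a line, the optimum is the weighted median (not the mean). Total weight W = 548; half-weight = 274.
Sort by position and accumulate weight:
  km 1 (Zeta, w=120) → cum 120
  km 4 (Eta, w=120) → cum 240
  km 10 (Alpha, w=8) → cum 248
  km 24 (Delta, w=40) → cum 288  ≥ 274 → median here
  km 25 (Gamma, w=60) → cum 348
  km 28 (Epsilon, w=100) → cum 448
  km 30 (Beta, w=100) → cum 548
Optimal location: km 24.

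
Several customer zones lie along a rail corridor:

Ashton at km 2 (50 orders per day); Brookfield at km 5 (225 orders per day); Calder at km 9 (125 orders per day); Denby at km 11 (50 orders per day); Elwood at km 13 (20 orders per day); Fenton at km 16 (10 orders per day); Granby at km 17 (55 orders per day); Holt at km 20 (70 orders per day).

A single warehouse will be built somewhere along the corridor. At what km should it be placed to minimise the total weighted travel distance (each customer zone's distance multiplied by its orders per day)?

For a sum of weighted absolute distances on a line, the optimum is the weighted median (not the mean). Total weight W = 605; half-weight = 302.5.
Sort by position and accumulate weight:
  km 2 (Ashton, w=50) → cum 50
  km 5 (Brookfield, w=225) → cum 275
  km 9 (Calder, w=125) → cum 400  ≥ 302.5 → median here
  km 11 (Denby, w=50) → cum 450
  km 13 (Elwood, w=20) → cum 470
  km 16 (Fenton, w=10) → cum 480
  km 17 (Granby, w=55) → cum 535
  km 20 (Holt, w=70) → cum 605
Optimal location: km 9.

x = 9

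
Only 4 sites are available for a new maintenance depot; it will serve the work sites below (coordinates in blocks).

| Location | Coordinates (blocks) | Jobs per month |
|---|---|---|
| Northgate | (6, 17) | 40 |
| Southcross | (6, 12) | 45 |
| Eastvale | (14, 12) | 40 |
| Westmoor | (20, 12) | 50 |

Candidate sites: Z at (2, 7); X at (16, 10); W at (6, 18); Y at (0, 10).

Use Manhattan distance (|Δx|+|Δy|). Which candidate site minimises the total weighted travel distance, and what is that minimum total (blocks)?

X, total 1680 blocks

Total weighted distance at each candidate:
  Z (2, 7): total = 2795
  X (16, 10): total = 1680
  W (6, 18): total = 1870
  Y (0, 10): total = 2620
Minimum is at X with total 1680 blocks.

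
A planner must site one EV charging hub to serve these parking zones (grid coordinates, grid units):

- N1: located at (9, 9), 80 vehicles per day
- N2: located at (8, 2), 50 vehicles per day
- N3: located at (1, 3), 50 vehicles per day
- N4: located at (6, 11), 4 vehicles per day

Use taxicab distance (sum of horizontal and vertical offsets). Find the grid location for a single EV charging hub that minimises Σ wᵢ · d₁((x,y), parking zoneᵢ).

(8, 3)

Manhattan distance separates: Σwᵢ(|x−xᵢ|+|y−yᵢ|) = Σwᵢ|x−xᵢ| + Σwᵢ|y−yᵢ|, so x and y are optimised independently as 1-D weighted medians.
Total weight W = 184; half = 92.
x-coordinate, sorted with cumulative weight:
  x=1 (N3, w=50) cum 50
  x=6 (N4, w=4) cum 54
  x=8 (N2, w=50) cum 104  ← median
  x=9 (N1, w=80) cum 184
⇒ x* = 8
y-coordinate, sorted with cumulative weight:
  y=2 (N2, w=50) cum 50
  y=3 (N3, w=50) cum 100  ← median
  y=9 (N1, w=80) cum 180
  y=11 (N4, w=4) cum 184
⇒ y* = 3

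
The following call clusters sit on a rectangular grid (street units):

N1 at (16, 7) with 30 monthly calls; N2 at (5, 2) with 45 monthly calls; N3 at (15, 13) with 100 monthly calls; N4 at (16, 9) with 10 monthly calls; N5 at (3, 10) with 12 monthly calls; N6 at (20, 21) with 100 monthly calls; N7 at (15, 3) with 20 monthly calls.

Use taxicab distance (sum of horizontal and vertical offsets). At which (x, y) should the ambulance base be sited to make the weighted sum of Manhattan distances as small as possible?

(15, 13)

Manhattan distance separates: Σwᵢ(|x−xᵢ|+|y−yᵢ|) = Σwᵢ|x−xᵢ| + Σwᵢ|y−yᵢ|, so x and y are optimised independently as 1-D weighted medians.
Total weight W = 317; half = 158.5.
x-coordinate, sorted with cumulative weight:
  x=3 (N5, w=12) cum 12
  x=5 (N2, w=45) cum 57
  x=15 (N3, w=100) cum 157
  x=15 (N7, w=20) cum 177  ← median
  x=16 (N1, w=30) cum 207
  x=16 (N4, w=10) cum 217
  x=20 (N6, w=100) cum 317
⇒ x* = 15
y-coordinate, sorted with cumulative weight:
  y=2 (N2, w=45) cum 45
  y=3 (N7, w=20) cum 65
  y=7 (N1, w=30) cum 95
  y=9 (N4, w=10) cum 105
  y=10 (N5, w=12) cum 117
  y=13 (N3, w=100) cum 217  ← median
  y=21 (N6, w=100) cum 317
⇒ y* = 13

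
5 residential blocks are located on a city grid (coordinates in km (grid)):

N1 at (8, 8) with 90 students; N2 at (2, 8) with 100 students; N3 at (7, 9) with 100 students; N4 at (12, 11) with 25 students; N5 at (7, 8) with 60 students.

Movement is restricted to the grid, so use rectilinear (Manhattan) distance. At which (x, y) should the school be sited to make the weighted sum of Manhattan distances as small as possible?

(7, 8)

Manhattan distance separates: Σwᵢ(|x−xᵢ|+|y−yᵢ|) = Σwᵢ|x−xᵢ| + Σwᵢ|y−yᵢ|, so x and y are optimised independently as 1-D weighted medians.
Total weight W = 375; half = 187.5.
x-coordinate, sorted with cumulative weight:
  x=2 (N2, w=100) cum 100
  x=7 (N3, w=100) cum 200  ← median
  x=7 (N5, w=60) cum 260
  x=8 (N1, w=90) cum 350
  x=12 (N4, w=25) cum 375
⇒ x* = 7
y-coordinate, sorted with cumulative weight:
  y=8 (N1, w=90) cum 90
  y=8 (N2, w=100) cum 190  ← median
  y=8 (N5, w=60) cum 250
  y=9 (N3, w=100) cum 350
  y=11 (N4, w=25) cum 375
⇒ y* = 8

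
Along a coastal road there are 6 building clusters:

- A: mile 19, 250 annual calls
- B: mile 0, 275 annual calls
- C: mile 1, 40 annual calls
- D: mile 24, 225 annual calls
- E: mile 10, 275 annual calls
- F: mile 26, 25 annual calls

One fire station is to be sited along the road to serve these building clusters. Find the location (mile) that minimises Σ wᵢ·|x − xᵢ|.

x = 10

For a sum of weighted absolute distances on a line, the optimum is the weighted median (not the mean). Total weight W = 1090; half-weight = 545.
Sort by position and accumulate weight:
  mile 0 (B, w=275) → cum 275
  mile 1 (C, w=40) → cum 315
  mile 10 (E, w=275) → cum 590  ≥ 545 → median here
  mile 19 (A, w=250) → cum 840
  mile 24 (D, w=225) → cum 1065
  mile 26 (F, w=25) → cum 1090
Optimal location: mile 10.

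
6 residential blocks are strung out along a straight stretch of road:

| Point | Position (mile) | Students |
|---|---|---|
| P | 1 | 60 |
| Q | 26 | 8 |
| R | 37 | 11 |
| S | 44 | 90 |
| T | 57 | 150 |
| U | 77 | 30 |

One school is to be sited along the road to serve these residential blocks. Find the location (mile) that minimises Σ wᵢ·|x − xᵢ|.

x = 57

For a sum of weighted absolute distances on a line, the optimum is the weighted median (not the mean). Total weight W = 349; half-weight = 174.5.
Sort by position and accumulate weight:
  mile 1 (P, w=60) → cum 60
  mile 26 (Q, w=8) → cum 68
  mile 37 (R, w=11) → cum 79
  mile 44 (S, w=90) → cum 169
  mile 57 (T, w=150) → cum 319  ≥ 174.5 → median here
  mile 77 (U, w=30) → cum 349
Optimal location: mile 57.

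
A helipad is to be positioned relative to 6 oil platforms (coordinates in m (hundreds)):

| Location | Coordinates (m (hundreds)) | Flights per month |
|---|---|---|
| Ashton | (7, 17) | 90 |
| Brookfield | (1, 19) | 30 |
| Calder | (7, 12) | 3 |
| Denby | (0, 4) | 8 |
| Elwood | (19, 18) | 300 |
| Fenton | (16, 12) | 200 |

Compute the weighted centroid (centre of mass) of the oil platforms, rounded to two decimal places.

The minimiser of Σwᵢ‖p−pᵢ‖² is the weighted centroid p* = (Σwᵢpᵢ)/(Σwᵢ).
Σwᵢ = 631.
Σwᵢxᵢ = 90·7 + 30·1 + 3·7 + 8·0 + 300·19 + 200·16 = 9581.
Σwᵢyᵢ = 90·17 + 30·19 + 3·12 + 8·4 + 300·18 + 200·12 = 9968.
x* = 9581/631 = 15.18, y* = 9968/631 = 15.80.

(15.18, 15.80)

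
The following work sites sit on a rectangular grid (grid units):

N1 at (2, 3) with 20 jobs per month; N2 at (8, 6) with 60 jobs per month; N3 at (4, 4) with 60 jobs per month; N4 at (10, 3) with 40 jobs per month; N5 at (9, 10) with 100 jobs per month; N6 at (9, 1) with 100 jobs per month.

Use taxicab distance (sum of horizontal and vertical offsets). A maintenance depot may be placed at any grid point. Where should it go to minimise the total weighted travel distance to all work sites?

Manhattan distance separates: Σwᵢ(|x−xᵢ|+|y−yᵢ|) = Σwᵢ|x−xᵢ| + Σwᵢ|y−yᵢ|, so x and y are optimised independently as 1-D weighted medians.
Total weight W = 380; half = 190.
x-coordinate, sorted with cumulative weight:
  x=2 (N1, w=20) cum 20
  x=4 (N3, w=60) cum 80
  x=8 (N2, w=60) cum 140
  x=9 (N5, w=100) cum 240  ← median
  x=9 (N6, w=100) cum 340
  x=10 (N4, w=40) cum 380
⇒ x* = 9
y-coordinate, sorted with cumulative weight:
  y=1 (N6, w=100) cum 100
  y=3 (N1, w=20) cum 120
  y=3 (N4, w=40) cum 160
  y=4 (N3, w=60) cum 220  ← median
  y=6 (N2, w=60) cum 280
  y=10 (N5, w=100) cum 380
⇒ y* = 4

(9, 4)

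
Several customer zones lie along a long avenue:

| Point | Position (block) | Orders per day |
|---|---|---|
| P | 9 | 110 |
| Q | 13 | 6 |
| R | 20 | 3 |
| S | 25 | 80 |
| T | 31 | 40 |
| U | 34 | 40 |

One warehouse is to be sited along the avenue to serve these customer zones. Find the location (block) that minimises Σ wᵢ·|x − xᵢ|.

x = 25

For a sum of weighted absolute distances on a line, the optimum is the weighted median (not the mean). Total weight W = 279; half-weight = 139.5.
Sort by position and accumulate weight:
  block 9 (P, w=110) → cum 110
  block 13 (Q, w=6) → cum 116
  block 20 (R, w=3) → cum 119
  block 25 (S, w=80) → cum 199  ≥ 139.5 → median here
  block 31 (T, w=40) → cum 239
  block 34 (U, w=40) → cum 279
Optimal location: block 25.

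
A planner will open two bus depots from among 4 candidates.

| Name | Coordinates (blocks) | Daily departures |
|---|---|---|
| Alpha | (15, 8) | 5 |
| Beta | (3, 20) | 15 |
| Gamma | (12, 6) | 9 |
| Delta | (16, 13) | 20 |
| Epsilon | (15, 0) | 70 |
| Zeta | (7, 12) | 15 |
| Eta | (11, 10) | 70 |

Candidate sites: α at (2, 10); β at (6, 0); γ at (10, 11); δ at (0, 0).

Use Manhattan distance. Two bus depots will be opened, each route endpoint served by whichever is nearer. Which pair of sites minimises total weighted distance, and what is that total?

{β, γ}, total 1333

Evaluate every pair (each demand assigned to the nearer of the two):
  {β, γ}: total = 1333
  {α, γ}: total = 1748
  {γ, δ}: total = 1753
  {α, β}: total = 2053
  {α, δ}: total = 2491
  {β, δ}: total = 2873
Best pair: {β, γ} with total 1333.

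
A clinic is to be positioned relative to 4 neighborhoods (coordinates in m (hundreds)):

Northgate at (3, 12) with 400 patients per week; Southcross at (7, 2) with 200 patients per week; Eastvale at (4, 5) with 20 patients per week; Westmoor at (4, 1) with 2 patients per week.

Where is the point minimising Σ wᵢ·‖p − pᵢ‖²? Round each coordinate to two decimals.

(4.32, 8.52)

The minimiser of Σwᵢ‖p−pᵢ‖² is the weighted centroid p* = (Σwᵢpᵢ)/(Σwᵢ).
Σwᵢ = 622.
Σwᵢxᵢ = 400·3 + 200·7 + 20·4 + 2·4 = 2688.
Σwᵢyᵢ = 400·12 + 200·2 + 20·5 + 2·1 = 5302.
x* = 2688/622 = 4.32, y* = 5302/622 = 8.52.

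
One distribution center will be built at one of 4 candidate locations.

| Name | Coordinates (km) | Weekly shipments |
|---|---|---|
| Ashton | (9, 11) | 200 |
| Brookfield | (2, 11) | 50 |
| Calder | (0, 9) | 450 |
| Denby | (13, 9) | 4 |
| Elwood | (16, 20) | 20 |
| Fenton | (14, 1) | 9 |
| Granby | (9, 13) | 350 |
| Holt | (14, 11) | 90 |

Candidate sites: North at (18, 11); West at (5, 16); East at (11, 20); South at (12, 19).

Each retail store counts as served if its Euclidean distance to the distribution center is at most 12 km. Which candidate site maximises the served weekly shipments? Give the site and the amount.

West, covering 1164

Coverage radius r = 12 km; a point is covered iff (Δx)²+(Δy)² ≤ 12² = 144.
  North (18, 11): covers {Ashton, Denby, Elwood, Fenton, Granby, Holt} → 673
  West (5, 16): covers {Ashton, Brookfield, Calder, Denby, Elwood, Granby, Holt} → 1164
  East (11, 20): covers {Ashton, Denby, Elwood, Granby, Holt} → 664
  South (12, 19): covers {Ashton, Denby, Elwood, Granby, Holt} → 664
Maximum coverage at West: 1164 weekly shipments.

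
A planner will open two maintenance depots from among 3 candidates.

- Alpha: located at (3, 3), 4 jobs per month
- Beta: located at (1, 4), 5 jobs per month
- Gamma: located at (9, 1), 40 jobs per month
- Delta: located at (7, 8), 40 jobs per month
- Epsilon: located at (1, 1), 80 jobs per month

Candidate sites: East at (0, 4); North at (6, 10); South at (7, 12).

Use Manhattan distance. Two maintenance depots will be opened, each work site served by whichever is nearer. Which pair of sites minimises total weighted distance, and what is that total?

Evaluate every pair (each demand assigned to the nearer of the two):
  {East, North}: total = 941
  {East, South}: total = 981
  {North, South}: total = 1815
Best pair: {East, North} with total 941.

{East, North}, total 941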